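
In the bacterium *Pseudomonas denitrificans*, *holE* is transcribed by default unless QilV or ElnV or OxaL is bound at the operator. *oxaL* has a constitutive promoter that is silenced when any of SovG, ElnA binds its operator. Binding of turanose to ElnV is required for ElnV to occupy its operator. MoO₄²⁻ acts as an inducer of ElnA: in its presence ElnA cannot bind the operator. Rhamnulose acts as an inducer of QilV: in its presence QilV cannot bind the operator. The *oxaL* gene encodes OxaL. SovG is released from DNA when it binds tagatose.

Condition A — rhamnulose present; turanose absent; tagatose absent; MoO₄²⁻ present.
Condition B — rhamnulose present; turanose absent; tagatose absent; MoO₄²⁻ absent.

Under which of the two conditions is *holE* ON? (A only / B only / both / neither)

both

Condition A:
Rhamnulose is present, so QilV is inactive.
Turanose is absent, so ElnV is inactive.
Tagatose is absent, so SovG is active.
MoO₄²⁻ is present, so ElnA is inactive.
With repressor SovG bound, *oxaL* is not transcribed.
So OxaL is not produced.
With no repressor bound, *holE* is transcribed.
→ *holE* is ON in A.
Condition B:
Rhamnulose is present, so QilV is inactive.
Turanose is absent, so ElnV is inactive.
Tagatose is absent, so SovG is active.
MoO₄²⁻ is absent, so ElnA is active.
With repressor SovG bound, *oxaL* is not transcribed.
So OxaL is not produced.
With no repressor bound, *holE* is transcribed.
→ *holE* is ON in B.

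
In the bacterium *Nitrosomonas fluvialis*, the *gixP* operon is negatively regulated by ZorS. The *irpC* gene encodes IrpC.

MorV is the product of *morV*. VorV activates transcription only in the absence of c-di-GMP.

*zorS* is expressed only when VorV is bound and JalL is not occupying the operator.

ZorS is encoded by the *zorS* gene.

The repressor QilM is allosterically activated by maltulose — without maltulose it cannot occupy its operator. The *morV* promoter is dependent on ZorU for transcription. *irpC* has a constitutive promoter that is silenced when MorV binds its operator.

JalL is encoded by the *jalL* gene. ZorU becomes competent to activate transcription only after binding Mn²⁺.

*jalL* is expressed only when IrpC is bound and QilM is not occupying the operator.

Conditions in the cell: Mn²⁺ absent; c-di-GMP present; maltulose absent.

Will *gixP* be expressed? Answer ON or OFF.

ON

Mn²⁺ is absent, so ZorU is inactive.
Required activator ZorU is absent, so *morV* is not transcribed.
So MorV is not produced.
With no repressor bound, *irpC* is transcribed.
So IrpC is produced and active.
Maltulose is absent, so QilM is inactive.
No repressor is bound and IrpC is active, so *jalL* is transcribed.
So JalL is produced and active.
c-di-GMP is present, so VorV is inactive.
With repressor JalL bound, *zorS* is not transcribed.
So ZorS is not produced.
With no repressor bound, *gixP* is transcribed.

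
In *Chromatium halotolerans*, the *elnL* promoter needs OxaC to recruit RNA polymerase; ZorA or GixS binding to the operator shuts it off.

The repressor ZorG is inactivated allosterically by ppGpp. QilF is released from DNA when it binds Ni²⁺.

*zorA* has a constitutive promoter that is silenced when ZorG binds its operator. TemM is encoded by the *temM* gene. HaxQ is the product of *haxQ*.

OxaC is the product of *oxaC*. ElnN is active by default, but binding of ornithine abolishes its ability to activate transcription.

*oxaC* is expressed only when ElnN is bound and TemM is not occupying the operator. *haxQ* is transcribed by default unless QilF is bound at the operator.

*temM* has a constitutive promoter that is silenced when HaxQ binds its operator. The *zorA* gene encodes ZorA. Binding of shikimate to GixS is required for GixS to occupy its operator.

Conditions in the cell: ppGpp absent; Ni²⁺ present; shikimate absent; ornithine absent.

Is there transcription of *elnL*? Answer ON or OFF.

ON

Ornithine is absent, so ElnN is active.
Ni²⁺ is present, so QilF is inactive.
With no repressor bound, *haxQ* is transcribed.
So HaxQ is produced and active.
With repressor HaxQ bound, *temM* is not transcribed.
So TemM is not produced.
No repressor is bound and ElnN is active, so *oxaC* is transcribed.
So OxaC is produced and active.
ppGpp is absent, so ZorG is active.
With repressor ZorG bound, *zorA* is not transcribed.
So ZorA is not produced.
Shikimate is absent, so GixS is inactive.
No repressor is bound and OxaC is active, so *elnL* is transcribed.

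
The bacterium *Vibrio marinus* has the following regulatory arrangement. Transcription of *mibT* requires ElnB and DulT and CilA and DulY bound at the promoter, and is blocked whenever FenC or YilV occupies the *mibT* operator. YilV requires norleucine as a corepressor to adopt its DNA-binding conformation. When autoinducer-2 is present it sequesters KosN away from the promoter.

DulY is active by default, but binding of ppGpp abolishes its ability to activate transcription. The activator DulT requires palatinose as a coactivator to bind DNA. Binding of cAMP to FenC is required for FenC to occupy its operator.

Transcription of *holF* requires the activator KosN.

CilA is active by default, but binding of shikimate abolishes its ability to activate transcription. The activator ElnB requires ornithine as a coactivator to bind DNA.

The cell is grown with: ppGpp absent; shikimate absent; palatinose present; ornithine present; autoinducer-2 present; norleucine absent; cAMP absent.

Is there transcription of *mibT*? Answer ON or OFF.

cAMP is absent, so FenC is inactive.
Ornithine is present, so ElnB is active.
Palatinose is present, so DulT is active.
Shikimate is absent, so CilA is active.
ppGpp is absent, so DulY is active.
Norleucine is absent, so YilV is inactive.
No repressor is bound and ElnB and DulT and CilA and DulY are active, so *mibT* is transcribed.

ON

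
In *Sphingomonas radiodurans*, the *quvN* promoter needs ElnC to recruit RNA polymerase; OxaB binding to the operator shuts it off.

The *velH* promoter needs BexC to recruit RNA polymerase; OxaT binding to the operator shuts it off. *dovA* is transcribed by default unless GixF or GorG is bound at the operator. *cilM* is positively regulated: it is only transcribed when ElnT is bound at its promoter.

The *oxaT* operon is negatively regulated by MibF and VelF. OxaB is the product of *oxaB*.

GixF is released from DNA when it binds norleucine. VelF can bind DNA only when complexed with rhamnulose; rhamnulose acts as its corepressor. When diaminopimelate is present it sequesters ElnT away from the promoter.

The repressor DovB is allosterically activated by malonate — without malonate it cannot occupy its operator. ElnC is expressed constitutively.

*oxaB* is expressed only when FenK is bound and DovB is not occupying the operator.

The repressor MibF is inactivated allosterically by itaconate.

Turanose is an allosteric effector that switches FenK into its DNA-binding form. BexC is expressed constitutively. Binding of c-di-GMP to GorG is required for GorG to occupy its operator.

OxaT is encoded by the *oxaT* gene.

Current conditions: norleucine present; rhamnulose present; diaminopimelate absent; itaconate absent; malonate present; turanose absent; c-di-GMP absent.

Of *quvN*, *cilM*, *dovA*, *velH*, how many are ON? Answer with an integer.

4

Malonate is present, so DovB is active.
Turanose is absent, so FenK is inactive.
With repressor DovB bound, *oxaB* is not transcribed.
So OxaB is not produced.
ElnC is produced constitutively and is active.
No repressor is bound and ElnC is active, so *quvN* is transcribed.
→ *quvN* is ON.
Diaminopimelate is absent, so ElnT is active.
No repressor is bound and ElnT is active, so *cilM* is transcribed.
→ *cilM* is ON.
Norleucine is present, so GixF is inactive.
c-di-GMP is absent, so GorG is inactive.
With no repressor bound, *dovA* is transcribed.
→ *dovA* is ON.
BexC is produced constitutively and is active.
Itaconate is absent, so MibF is active.
Rhamnulose is present, so VelF is active.
With repressor MibF bound, *oxaT* is not transcribed.
So OxaT is not produced.
No repressor is bound and BexC is active, so *velH* is transcribed.
→ *velH* is ON.
4 of the 4 genes are transcribed.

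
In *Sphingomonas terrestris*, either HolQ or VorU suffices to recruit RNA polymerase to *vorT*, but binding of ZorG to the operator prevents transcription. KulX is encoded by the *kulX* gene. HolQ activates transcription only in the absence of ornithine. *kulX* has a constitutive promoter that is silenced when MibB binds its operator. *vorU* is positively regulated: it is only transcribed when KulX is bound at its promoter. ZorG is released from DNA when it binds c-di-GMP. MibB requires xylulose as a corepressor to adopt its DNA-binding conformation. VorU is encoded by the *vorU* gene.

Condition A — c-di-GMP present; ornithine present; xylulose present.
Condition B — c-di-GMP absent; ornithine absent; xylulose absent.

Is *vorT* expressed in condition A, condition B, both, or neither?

Condition A:
c-di-GMP is present, so ZorG is inactive.
Ornithine is present, so HolQ is inactive.
Xylulose is present, so MibB is active.
With repressor MibB bound, *kulX* is not transcribed.
So KulX is not produced.
Required activator KulX is absent, so *vorU* is not transcribed.
So VorU is not produced.
No activator is available at the *vorT* promoter, so *vorT* is not transcribed.
→ *vorT* is OFF in A.
Condition B:
c-di-GMP is absent, so ZorG is active.
Ornithine is absent, so HolQ is active.
Xylulose is absent, so MibB is inactive.
With no repressor bound, *kulX* is transcribed.
So KulX is produced and active.
No repressor is bound and KulX is active, so *vorU* is transcribed.
So VorU is produced and active.
With repressor ZorG bound, *vorT* is not transcribed.
→ *vorT* is OFF in B.

neither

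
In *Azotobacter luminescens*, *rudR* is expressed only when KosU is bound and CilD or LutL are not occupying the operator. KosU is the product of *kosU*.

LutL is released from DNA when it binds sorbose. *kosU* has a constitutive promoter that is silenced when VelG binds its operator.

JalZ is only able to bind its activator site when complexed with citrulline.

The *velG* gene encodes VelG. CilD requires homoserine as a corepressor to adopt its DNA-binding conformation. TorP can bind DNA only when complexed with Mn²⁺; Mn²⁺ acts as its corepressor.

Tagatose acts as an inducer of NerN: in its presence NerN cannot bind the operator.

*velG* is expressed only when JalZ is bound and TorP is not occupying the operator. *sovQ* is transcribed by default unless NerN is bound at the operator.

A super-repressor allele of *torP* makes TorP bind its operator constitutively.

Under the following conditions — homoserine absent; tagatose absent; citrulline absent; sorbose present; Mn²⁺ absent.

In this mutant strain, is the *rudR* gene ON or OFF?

Homoserine is absent, so CilD is inactive.
Sorbose is present, so LutL is inactive.
TorP is constitutively active in this strain.
Citrulline is absent, so JalZ is inactive.
With repressor TorP bound, *velG* is not transcribed.
So VelG is not produced.
With no repressor bound, *kosU* is transcribed.
So KosU is produced and active.
No repressor is bound and KosU is active, so *rudR* is transcribed.

ON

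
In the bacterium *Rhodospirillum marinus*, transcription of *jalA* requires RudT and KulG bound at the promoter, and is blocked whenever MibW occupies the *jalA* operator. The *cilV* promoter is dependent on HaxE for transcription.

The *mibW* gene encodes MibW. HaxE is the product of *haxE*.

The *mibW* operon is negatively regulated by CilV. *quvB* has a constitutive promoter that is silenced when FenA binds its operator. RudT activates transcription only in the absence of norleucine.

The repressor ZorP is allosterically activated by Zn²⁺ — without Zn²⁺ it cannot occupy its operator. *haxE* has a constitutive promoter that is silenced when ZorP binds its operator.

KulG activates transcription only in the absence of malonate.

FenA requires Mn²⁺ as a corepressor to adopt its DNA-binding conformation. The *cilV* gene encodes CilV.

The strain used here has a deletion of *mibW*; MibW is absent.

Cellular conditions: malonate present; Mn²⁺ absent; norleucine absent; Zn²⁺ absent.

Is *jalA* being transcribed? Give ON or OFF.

OFF

MibW is non-functional in this strain, so it has no effect.
Norleucine is absent, so RudT is active.
Malonate is present, so KulG is inactive.
Required activator KulG is absent, so *jalA* is not transcribed.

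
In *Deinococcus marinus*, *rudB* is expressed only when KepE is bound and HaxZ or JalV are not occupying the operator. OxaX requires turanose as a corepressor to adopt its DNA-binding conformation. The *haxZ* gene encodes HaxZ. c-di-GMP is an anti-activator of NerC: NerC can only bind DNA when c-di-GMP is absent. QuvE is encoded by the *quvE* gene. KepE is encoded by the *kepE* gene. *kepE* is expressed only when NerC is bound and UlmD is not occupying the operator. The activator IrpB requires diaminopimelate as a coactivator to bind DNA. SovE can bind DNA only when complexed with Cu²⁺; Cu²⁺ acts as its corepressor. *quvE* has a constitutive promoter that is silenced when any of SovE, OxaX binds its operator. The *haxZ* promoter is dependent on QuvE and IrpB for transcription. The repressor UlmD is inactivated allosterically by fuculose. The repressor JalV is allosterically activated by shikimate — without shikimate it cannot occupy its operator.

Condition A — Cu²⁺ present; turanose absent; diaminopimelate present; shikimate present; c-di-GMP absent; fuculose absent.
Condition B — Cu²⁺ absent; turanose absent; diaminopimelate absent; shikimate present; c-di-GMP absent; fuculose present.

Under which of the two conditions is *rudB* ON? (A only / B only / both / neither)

Condition A:
Cu²⁺ is present, so SovE is active.
Turanose is absent, so OxaX is inactive.
With repressor SovE bound, *quvE* is not transcribed.
So QuvE is not produced.
Diaminopimelate is present, so IrpB is active.
Required activator QuvE is absent, so *haxZ* is not transcribed.
So HaxZ is not produced.
Shikimate is present, so JalV is active.
c-di-GMP is absent, so NerC is active.
Fuculose is absent, so UlmD is active.
With repressor UlmD bound, *kepE* is not transcribed.
So KepE is not produced.
With repressor JalV bound, *rudB* is not transcribed.
→ *rudB* is OFF in A.
Condition B:
Cu²⁺ is absent, so SovE is inactive.
Turanose is absent, so OxaX is inactive.
With no repressor bound, *quvE* is transcribed.
So QuvE is produced and active.
Diaminopimelate is absent, so IrpB is inactive.
Required activator IrpB is absent, so *haxZ* is not transcribed.
So HaxZ is not produced.
Shikimate is present, so JalV is active.
c-di-GMP is absent, so NerC is active.
Fuculose is present, so UlmD is inactive.
No repressor is bound and NerC is active, so *kepE* is transcribed.
So KepE is produced and active.
With repressor JalV bound, *rudB* is not transcribed.
→ *rudB* is OFF in B.

neither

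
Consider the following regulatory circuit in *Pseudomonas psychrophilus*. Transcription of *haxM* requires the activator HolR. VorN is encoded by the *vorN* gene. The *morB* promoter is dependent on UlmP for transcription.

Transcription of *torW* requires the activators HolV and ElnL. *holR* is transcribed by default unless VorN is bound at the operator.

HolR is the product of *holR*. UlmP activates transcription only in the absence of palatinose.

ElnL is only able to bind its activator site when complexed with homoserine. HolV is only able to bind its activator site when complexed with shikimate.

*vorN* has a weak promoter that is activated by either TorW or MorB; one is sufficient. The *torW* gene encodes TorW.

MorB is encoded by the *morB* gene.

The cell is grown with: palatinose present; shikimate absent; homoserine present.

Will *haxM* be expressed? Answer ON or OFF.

ON

Shikimate is absent, so HolV is inactive.
Homoserine is present, so ElnL is active.
Required activator HolV is absent, so *torW* is not transcribed.
So TorW is not produced.
Palatinose is present, so UlmP is inactive.
Required activator UlmP is absent, so *morB* is not transcribed.
So MorB is not produced.
No activator is available at the *vorN* promoter, so *vorN* is not transcribed.
So VorN is not produced.
With no repressor bound, *holR* is transcribed.
So HolR is produced and active.
No repressor is bound and HolR is active, so *haxM* is transcribed.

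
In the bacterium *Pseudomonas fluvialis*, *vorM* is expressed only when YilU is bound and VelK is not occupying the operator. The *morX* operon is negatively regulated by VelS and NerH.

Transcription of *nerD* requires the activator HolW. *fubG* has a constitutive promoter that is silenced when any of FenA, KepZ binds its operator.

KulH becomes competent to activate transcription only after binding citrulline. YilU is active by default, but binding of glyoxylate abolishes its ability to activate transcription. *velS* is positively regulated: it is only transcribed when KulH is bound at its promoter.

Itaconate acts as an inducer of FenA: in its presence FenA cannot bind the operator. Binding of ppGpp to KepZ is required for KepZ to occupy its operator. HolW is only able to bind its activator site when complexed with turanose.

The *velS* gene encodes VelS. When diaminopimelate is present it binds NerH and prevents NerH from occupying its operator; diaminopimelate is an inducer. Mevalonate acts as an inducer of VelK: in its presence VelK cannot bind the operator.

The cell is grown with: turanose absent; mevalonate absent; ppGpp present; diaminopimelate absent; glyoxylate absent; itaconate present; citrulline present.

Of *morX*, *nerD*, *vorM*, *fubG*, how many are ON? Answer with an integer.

0

Citrulline is present, so KulH is active.
No repressor is bound and KulH is active, so *velS* is transcribed.
So VelS is produced and active.
Diaminopimelate is absent, so NerH is active.
With repressor VelS bound, *morX* is not transcribed.
→ *morX* is OFF.
Turanose is absent, so HolW is inactive.
Required activator HolW is absent, so *nerD* is not transcribed.
→ *nerD* is OFF.
Glyoxylate is absent, so YilU is active.
Mevalonate is absent, so VelK is active.
With repressor VelK bound, *vorM* is not transcribed.
→ *vorM* is OFF.
Itaconate is present, so FenA is inactive.
ppGpp is present, so KepZ is active.
With repressor KepZ bound, *fubG* is not transcribed.
→ *fubG* is OFF.
0 of the 4 genes are transcribed.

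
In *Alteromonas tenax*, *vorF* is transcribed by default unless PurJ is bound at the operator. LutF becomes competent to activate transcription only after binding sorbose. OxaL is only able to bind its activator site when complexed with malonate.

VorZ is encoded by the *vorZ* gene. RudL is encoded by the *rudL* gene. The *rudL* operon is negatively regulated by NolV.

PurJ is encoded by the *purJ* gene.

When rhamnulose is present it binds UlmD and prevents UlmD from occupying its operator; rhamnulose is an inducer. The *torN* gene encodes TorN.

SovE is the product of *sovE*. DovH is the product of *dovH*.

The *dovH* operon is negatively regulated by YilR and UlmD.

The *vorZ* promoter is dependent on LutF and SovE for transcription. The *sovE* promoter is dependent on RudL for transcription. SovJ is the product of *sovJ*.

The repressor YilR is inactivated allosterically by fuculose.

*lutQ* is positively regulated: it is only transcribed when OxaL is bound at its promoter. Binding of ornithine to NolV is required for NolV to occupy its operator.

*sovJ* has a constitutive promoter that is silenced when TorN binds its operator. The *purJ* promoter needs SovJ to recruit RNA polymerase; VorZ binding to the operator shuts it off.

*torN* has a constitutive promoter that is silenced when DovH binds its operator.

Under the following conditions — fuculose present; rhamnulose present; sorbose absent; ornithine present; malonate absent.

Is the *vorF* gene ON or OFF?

OFF

Fuculose is present, so YilR is inactive.
Rhamnulose is present, so UlmD is inactive.
With no repressor bound, *dovH* is transcribed.
So DovH is produced and active.
With repressor DovH bound, *torN* is not transcribed.
So TorN is not produced.
With no repressor bound, *sovJ* is transcribed.
So SovJ is produced and active.
Sorbose is absent, so LutF is inactive.
Ornithine is present, so NolV is active.
With repressor NolV bound, *rudL* is not transcribed.
So RudL is not produced.
Required activator RudL is absent, so *sovE* is not transcribed.
So SovE is not produced.
Required activator LutF is absent, so *vorZ* is not transcribed.
So VorZ is not produced.
No repressor is bound and SovJ is active, so *purJ* is transcribed.
So PurJ is produced and active.
With repressor PurJ bound, *vorF* is not transcribed.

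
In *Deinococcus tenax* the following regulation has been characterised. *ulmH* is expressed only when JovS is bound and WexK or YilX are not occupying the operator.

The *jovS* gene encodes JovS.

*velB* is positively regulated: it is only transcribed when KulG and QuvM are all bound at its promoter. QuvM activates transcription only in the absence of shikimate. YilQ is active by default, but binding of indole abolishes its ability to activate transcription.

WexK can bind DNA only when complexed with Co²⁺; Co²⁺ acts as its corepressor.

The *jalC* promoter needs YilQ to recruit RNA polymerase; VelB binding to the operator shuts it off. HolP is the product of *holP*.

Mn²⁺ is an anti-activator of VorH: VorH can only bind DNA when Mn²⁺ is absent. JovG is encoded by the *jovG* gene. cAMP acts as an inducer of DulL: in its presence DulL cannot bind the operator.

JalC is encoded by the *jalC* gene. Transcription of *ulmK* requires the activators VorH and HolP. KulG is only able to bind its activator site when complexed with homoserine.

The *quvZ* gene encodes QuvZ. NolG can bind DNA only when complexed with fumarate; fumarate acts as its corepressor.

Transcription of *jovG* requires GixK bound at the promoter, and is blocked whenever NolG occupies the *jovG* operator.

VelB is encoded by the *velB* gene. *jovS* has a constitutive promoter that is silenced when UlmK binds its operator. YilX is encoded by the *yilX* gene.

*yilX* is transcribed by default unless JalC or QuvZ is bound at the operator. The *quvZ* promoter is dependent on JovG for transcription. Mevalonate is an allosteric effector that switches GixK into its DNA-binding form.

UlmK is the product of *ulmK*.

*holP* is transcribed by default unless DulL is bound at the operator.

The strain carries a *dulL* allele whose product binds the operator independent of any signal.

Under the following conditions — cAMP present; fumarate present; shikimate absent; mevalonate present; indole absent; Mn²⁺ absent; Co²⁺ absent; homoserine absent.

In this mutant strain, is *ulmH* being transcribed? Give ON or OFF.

ON

Co²⁺ is absent, so WexK is inactive.
Mn²⁺ is absent, so VorH is active.
DulL is constitutively active in this strain.
With repressor DulL bound, *holP* is not transcribed.
So HolP is not produced.
Required activator HolP is absent, so *ulmK* is not transcribed.
So UlmK is not produced.
With no repressor bound, *jovS* is transcribed.
So JovS is produced and active.
Homoserine is absent, so KulG is inactive.
Shikimate is absent, so QuvM is active.
Required activator KulG is absent, so *velB* is not transcribed.
So VelB is not produced.
Indole is absent, so YilQ is active.
No repressor is bound and YilQ is active, so *jalC* is transcribed.
So JalC is produced and active.
Mevalonate is present, so GixK is active.
Fumarate is present, so NolG is active.
With repressor NolG bound, *jovG* is not transcribed.
So JovG is not produced.
Required activator JovG is absent, so *quvZ* is not transcribed.
So QuvZ is not produced.
With repressor JalC bound, *yilX* is not transcribed.
So YilX is not produced.
No repressor is bound and JovS is active, so *ulmH* is transcribed.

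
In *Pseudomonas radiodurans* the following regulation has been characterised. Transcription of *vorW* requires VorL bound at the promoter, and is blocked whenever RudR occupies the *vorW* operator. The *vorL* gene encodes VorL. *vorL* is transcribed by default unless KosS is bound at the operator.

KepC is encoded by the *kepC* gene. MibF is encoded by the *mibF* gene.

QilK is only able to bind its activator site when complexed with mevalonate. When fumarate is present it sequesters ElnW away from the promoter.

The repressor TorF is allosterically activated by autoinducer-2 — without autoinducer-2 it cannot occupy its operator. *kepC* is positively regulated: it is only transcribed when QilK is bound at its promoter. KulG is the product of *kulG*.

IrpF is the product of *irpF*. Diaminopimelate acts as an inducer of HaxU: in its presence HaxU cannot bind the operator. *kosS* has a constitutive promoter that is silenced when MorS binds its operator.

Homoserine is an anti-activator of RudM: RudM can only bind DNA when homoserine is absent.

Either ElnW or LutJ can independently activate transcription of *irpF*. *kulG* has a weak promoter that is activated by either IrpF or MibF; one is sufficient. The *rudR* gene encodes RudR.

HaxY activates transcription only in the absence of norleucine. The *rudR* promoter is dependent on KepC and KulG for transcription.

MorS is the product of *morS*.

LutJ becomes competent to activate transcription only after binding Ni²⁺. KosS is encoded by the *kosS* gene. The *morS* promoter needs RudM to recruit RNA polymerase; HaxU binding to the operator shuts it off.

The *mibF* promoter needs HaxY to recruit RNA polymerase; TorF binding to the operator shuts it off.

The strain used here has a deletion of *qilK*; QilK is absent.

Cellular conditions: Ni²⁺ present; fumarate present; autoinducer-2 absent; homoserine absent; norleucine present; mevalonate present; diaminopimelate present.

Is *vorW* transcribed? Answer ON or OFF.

QilK is non-functional in this strain, so it has no effect.
Required activator QilK is absent, so *kepC* is not transcribed.
So KepC is not produced.
Fumarate is present, so ElnW is inactive.
Ni²⁺ is present, so LutJ is active.
Activator LutJ is present, so *irpF* is transcribed.
So IrpF is produced and active.
Autoinducer-2 is absent, so TorF is inactive.
Norleucine is present, so HaxY is inactive.
Required activator HaxY is absent, so *mibF* is not transcribed.
So MibF is not produced.
Activator IrpF is present, so *kulG* is transcribed.
So KulG is produced and active.
Required activator KepC is absent, so *rudR* is not transcribed.
So RudR is not produced.
Homoserine is absent, so RudM is active.
Diaminopimelate is present, so HaxU is inactive.
No repressor is bound and RudM is active, so *morS* is transcribed.
So MorS is produced and active.
With repressor MorS bound, *kosS* is not transcribed.
So KosS is not produced.
With no repressor bound, *vorL* is transcribed.
So VorL is produced and active.
No repressor is bound and VorL is active, so *vorW* is transcribed.

ON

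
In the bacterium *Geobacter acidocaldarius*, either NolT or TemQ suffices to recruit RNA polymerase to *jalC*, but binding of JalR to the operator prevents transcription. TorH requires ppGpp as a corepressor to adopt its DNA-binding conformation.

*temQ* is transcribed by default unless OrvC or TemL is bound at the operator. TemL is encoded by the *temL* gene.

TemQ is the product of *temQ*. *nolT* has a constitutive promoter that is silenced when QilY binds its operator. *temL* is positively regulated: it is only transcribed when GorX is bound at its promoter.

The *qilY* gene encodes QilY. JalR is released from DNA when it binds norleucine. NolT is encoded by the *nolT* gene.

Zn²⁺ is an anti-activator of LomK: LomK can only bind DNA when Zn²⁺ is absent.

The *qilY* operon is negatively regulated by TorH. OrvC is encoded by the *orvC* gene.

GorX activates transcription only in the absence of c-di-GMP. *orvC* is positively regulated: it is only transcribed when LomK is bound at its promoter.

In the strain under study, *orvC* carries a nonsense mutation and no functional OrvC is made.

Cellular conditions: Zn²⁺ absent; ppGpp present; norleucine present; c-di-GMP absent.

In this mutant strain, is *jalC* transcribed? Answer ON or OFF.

ON

Norleucine is present, so JalR is inactive.
ppGpp is present, so TorH is active.
With repressor TorH bound, *qilY* is not transcribed.
So QilY is not produced.
With no repressor bound, *nolT* is transcribed.
So NolT is produced and active.
OrvC is non-functional in this strain, so it has no effect.
c-di-GMP is absent, so GorX is active.
No repressor is bound and GorX is active, so *temL* is transcribed.
So TemL is produced and active.
With repressor TemL bound, *temQ* is not transcribed.
So TemQ is not produced.
Activator NolT is present, so *jalC* is transcribed.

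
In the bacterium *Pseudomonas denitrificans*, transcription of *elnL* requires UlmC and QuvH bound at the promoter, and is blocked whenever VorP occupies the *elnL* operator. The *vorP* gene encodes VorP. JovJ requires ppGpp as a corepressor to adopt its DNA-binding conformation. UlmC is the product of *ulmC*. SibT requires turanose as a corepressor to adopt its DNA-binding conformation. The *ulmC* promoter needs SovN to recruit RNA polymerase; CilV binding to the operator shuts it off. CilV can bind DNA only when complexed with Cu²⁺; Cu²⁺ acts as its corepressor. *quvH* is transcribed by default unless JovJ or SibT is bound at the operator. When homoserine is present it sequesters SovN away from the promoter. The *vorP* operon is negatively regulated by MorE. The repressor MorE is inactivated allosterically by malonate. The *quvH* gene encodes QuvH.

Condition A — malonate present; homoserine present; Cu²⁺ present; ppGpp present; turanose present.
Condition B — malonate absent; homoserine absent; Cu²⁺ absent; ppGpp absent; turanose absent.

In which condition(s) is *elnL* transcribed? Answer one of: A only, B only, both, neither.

B only

Condition A:
Malonate is present, so MorE is inactive.
With no repressor bound, *vorP* is transcribed.
So VorP is produced and active.
Homoserine is present, so SovN is inactive.
Cu²⁺ is present, so CilV is active.
With repressor CilV bound, *ulmC* is not transcribed.
So UlmC is not produced.
ppGpp is present, so JovJ is active.
Turanose is present, so SibT is active.
With repressor JovJ bound, *quvH* is not transcribed.
So QuvH is not produced.
With repressor VorP bound, *elnL* is not transcribed.
→ *elnL* is OFF in A.
Condition B:
Malonate is absent, so MorE is active.
With repressor MorE bound, *vorP* is not transcribed.
So VorP is not produced.
Homoserine is absent, so SovN is active.
Cu²⁺ is absent, so CilV is inactive.
No repressor is bound and SovN is active, so *ulmC* is transcribed.
So UlmC is produced and active.
ppGpp is absent, so JovJ is inactive.
Turanose is absent, so SibT is inactive.
With no repressor bound, *quvH* is transcribed.
So QuvH is produced and active.
No repressor is bound and UlmC and QuvH are active, so *elnL* is transcribed.
→ *elnL* is ON in B.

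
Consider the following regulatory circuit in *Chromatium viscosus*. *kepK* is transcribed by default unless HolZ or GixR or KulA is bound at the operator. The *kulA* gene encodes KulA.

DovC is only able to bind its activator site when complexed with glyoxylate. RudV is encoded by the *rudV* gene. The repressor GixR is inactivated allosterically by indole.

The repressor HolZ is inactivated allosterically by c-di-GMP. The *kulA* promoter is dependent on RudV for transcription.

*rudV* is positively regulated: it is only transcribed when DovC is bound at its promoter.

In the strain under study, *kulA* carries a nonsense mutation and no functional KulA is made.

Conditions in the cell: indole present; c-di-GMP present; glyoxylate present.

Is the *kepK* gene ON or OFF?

ON

c-di-GMP is present, so HolZ is inactive.
Indole is present, so GixR is inactive.
KulA is non-functional in this strain, so it has no effect.
With no repressor bound, *kepK* is transcribed.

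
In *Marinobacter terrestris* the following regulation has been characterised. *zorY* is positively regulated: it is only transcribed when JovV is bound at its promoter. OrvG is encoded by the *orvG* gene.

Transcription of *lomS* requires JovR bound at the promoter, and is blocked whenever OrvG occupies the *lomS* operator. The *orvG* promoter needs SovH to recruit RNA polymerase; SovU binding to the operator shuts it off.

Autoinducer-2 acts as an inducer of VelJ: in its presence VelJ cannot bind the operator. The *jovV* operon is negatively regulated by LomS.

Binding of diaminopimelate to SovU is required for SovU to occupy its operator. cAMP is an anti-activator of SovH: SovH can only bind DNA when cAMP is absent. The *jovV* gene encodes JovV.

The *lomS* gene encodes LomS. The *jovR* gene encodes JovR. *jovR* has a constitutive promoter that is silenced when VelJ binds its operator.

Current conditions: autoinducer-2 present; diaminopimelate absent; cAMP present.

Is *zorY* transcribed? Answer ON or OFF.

OFF

Autoinducer-2 is present, so VelJ is inactive.
With no repressor bound, *jovR* is transcribed.
So JovR is produced and active.
Diaminopimelate is absent, so SovU is inactive.
cAMP is present, so SovH is inactive.
Required activator SovH is absent, so *orvG* is not transcribed.
So OrvG is not produced.
No repressor is bound and JovR is active, so *lomS* is transcribed.
So LomS is produced and active.
With repressor LomS bound, *jovV* is not transcribed.
So JovV is not produced.
Required activator JovV is absent, so *zorY* is not transcribed.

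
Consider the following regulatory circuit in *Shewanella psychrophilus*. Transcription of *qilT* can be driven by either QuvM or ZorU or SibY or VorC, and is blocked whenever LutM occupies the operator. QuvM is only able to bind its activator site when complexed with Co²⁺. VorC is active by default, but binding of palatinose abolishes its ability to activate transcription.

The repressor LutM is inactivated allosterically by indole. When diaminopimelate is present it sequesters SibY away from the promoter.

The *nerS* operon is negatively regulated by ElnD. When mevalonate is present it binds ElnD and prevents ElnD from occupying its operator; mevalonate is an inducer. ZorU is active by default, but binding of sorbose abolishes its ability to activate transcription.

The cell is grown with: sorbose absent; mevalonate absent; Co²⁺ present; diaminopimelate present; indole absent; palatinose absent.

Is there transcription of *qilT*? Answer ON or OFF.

Co²⁺ is present, so QuvM is active.
Sorbose is absent, so ZorU is active.
Indole is absent, so LutM is active.
Diaminopimelate is present, so SibY is inactive.
Palatinose is absent, so VorC is active.
With repressor LutM bound, *qilT* is not transcribed.

OFF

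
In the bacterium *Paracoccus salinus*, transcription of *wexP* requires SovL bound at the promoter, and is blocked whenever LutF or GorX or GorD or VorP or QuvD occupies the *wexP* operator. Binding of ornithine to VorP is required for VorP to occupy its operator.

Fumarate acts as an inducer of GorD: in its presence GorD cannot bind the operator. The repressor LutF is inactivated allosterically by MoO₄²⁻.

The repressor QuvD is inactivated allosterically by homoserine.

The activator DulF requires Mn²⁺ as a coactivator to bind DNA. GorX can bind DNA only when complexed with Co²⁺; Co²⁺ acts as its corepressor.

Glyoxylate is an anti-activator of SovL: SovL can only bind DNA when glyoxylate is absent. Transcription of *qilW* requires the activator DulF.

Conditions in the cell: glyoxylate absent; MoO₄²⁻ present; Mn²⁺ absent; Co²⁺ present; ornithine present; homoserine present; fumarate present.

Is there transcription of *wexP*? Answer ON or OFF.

OFF

MoO₄²⁻ is present, so LutF is inactive.
Co²⁺ is present, so GorX is active.
Fumarate is present, so GorD is inactive.
Glyoxylate is absent, so SovL is active.
Ornithine is present, so VorP is active.
Homoserine is present, so QuvD is inactive.
With repressor GorX bound, *wexP* is not transcribed.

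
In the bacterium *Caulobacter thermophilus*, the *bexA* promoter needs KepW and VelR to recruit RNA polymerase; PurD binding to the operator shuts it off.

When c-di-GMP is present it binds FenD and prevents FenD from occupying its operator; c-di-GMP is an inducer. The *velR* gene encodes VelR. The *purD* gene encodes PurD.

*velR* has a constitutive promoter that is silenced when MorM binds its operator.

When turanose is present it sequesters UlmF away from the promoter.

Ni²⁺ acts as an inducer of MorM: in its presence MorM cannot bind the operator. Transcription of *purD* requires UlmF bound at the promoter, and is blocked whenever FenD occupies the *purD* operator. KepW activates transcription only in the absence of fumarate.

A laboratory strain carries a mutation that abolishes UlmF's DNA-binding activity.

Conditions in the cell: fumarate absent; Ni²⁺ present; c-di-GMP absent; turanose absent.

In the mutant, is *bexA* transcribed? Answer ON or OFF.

Fumarate is absent, so KepW is active.
Ni²⁺ is present, so MorM is inactive.
With no repressor bound, *velR* is transcribed.
So VelR is produced and active.
c-di-GMP is absent, so FenD is active.
UlmF is non-functional in this strain, so it has no effect.
With repressor FenD bound, *purD* is not transcribed.
So PurD is not produced.
No repressor is bound and KepW and VelR are active, so *bexA* is transcribed.

ON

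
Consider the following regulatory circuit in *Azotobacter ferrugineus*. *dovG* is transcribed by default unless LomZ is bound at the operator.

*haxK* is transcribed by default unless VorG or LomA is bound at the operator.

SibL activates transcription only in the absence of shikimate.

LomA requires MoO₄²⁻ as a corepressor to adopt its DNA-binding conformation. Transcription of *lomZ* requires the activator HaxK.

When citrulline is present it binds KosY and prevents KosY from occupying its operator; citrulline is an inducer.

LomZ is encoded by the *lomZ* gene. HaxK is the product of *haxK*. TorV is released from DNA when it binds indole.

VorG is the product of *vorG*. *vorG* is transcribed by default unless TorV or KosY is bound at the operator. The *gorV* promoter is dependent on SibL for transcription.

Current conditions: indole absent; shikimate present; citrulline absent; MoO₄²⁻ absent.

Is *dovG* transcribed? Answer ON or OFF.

OFF

Indole is absent, so TorV is active.
Citrulline is absent, so KosY is active.
With repressor TorV bound, *vorG* is not transcribed.
So VorG is not produced.
MoO₄²⁻ is absent, so LomA is inactive.
With no repressor bound, *haxK* is transcribed.
So HaxK is produced and active.
No repressor is bound and HaxK is active, so *lomZ* is transcribed.
So LomZ is produced and active.
With repressor LomZ bound, *dovG* is not transcribed.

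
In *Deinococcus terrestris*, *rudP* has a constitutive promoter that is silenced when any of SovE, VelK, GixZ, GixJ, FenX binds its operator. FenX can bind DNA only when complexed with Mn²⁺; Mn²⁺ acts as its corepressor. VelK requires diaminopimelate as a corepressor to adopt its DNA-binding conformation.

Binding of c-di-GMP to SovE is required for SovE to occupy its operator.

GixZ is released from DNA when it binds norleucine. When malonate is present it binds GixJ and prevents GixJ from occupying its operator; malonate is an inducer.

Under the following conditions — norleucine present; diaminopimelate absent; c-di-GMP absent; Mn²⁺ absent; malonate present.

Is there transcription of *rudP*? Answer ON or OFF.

ON

c-di-GMP is absent, so SovE is inactive.
Diaminopimelate is absent, so VelK is inactive.
Norleucine is present, so GixZ is inactive.
Malonate is present, so GixJ is inactive.
Mn²⁺ is absent, so FenX is inactive.
With no repressor bound, *rudP* is transcribed.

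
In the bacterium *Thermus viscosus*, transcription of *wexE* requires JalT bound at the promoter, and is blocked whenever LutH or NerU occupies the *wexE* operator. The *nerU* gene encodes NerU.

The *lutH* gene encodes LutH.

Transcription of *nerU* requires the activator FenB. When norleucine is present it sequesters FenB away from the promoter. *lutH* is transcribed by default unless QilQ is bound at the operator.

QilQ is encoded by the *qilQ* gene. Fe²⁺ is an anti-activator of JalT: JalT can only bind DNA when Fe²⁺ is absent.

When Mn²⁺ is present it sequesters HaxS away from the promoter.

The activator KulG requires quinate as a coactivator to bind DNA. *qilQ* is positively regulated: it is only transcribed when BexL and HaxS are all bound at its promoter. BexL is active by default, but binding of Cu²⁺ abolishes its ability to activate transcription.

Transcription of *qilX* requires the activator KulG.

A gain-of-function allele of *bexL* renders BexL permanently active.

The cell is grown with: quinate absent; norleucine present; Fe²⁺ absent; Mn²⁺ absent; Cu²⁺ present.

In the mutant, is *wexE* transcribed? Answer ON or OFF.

ON

BexL is constitutively active in this strain.
Mn²⁺ is absent, so HaxS is active.
No repressor is bound and BexL and HaxS are active, so *qilQ* is transcribed.
So QilQ is produced and active.
With repressor QilQ bound, *lutH* is not transcribed.
So LutH is not produced.
Fe²⁺ is absent, so JalT is active.
Norleucine is present, so FenB is inactive.
Required activator FenB is absent, so *nerU* is not transcribed.
So NerU is not produced.
No repressor is bound and JalT is active, so *wexE* is transcribed.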